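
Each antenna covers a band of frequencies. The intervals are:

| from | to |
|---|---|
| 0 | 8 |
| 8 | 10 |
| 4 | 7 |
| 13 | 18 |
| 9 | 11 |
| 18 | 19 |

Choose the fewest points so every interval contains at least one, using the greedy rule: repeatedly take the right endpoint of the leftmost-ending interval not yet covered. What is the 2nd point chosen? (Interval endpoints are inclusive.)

By right end: [4,7]  [0,8]  [8,10]  [9,11]  [13,18]  [18,19]
[4,7] uncovered → point at 7; [8,10] uncovered → point at 10; [13,18] uncovered → point at 18.
Points: 7, 10, 18 (3 total).

10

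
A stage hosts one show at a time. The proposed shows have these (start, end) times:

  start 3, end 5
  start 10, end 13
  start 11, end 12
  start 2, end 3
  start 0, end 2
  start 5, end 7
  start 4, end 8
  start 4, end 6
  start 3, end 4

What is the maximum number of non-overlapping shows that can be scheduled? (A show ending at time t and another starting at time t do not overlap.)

5

Sort by end time and greedily take each interval whose start is ≥ the last chosen end.
By end time: (0,2), (2,3), (3,4), (3,5), (4,6), (5,7), (4,8), (11,12), (10,13).
Pick (0,2); next start ≥ 2 → (2,3); next start ≥ 3 → (3,4); next start ≥ 4 → (4,6); next start ≥ 6 → (11,12).
Selected 5 shows.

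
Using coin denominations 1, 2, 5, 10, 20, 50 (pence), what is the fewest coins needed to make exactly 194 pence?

7

Greedy: take as many of the largest coin as possible, then repeat with the remainder.
194 − 3×50→44 − 2×20→4 − 2×2→0
Total coins = 3 + 2 + 2 = 7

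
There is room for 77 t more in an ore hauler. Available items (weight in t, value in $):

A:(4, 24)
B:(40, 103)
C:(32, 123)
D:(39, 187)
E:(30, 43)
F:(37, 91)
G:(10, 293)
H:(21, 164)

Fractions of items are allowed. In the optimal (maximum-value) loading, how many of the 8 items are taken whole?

Ratios (sorted): G 29.30, H 7.81, A 6.00, D 4.79, C 3.84, B 2.58, F 2.46, E 1.43
take G (10 @ 293); take H (21 @ 164); take A (4 @ 24); take D (39 @ 187); take 3/32 of C → 11.53. Capacity used 77/77.
4 item(s) taken whole; one partial (take 3/32 of C).

4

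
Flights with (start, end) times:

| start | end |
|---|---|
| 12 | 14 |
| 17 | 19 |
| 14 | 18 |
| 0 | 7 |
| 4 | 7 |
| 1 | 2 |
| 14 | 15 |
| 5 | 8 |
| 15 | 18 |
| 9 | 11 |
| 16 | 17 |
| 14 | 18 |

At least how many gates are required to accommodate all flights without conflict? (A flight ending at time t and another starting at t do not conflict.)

4

Count concurrent intervals with a sweep; the peak is the room count.
Events (time:±→running): 0:+→1 1:+→2 2:-→1 4:+→2 5:+→3 7:-→2 7:-→1 8:-→0 9:+→1 11:-→0 12:+→1 14:-→0 14:+→1 14:+→2 14:+→3 15:-→2 15:+→3 16:+→4 … peak 4.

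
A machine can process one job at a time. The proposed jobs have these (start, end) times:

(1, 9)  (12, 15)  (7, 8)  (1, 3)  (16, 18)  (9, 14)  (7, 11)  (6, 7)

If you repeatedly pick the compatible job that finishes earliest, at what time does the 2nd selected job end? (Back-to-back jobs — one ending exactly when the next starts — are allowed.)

Greedy by earliest finish: after sorting by end time, pick each interval compatible with the last pick.
By end time: (1,3), (6,7), (7,8), (1,9), (7,11), (9,14), (12,15), (16,18).
Pick (1,3); next start ≥ 3 → (6,7); next start ≥ 7 → (7,8); next start ≥ 8 → (9,14); next start ≥ 14 → (16,18).
Selected: (1,3) (6,7) (7,8) (9,14) (16,18)

7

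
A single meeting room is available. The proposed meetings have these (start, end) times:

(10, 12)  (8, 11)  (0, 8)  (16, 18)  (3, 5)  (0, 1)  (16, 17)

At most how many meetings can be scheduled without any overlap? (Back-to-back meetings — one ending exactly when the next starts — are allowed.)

4

By end time: (0,1), (3,5), (0,8), (8,11), (10,12), (16,17), (16,18).
Pick (0,1); next start ≥ 1 → (3,5); next start ≥ 5 → (8,11); next start ≥ 11 → (16,17).
Selected 4 meetings.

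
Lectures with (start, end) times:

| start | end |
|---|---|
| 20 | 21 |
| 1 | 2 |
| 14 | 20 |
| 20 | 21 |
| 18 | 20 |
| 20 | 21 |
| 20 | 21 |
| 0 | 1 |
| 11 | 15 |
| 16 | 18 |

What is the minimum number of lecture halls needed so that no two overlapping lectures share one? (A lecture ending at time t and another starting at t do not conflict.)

4

Events (time:±→running): 0:+→1 1:-→0 1:+→1 2:-→0 11:+→1 14:+→2 15:-→1 16:+→2 18:-→1 18:+→2 20:-→1 20:-→0 20:+→1 20:+→2 20:+→3 20:+→4 … peak 4.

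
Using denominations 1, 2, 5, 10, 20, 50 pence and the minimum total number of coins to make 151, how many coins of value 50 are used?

151 = 3×50 + 1×1
Count of 50: 3

3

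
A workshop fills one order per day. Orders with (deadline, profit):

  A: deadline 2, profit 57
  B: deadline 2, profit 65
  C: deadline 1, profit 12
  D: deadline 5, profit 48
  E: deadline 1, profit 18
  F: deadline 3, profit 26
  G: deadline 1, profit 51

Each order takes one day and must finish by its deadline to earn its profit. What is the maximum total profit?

196

Take jobs in profit order; each goes to the latest open slot no later than its deadline.
Profit order: B=65 A=57 G=51 D=48 F=26 E=18 C=12
Assign: B→slot 2, A→slot 1, G skipped, D→slot 5, F→slot 3, E skipped, C skipped.
Slots: [1:A] [2:B] [3:F] [5:D]
Profit = 57 + 65 + 26 + 48 = 196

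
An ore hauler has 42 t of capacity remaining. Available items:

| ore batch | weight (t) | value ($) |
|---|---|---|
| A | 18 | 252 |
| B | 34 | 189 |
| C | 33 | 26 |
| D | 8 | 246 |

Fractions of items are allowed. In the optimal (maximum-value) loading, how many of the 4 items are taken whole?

2

Greedy by value/weight ratio, highest first.
Ratios (sorted): D 30.75, A 14.00, B 5.56, C 0.79
take D (8 @ 246); take A (18 @ 252); take 16/34 of B → 88.94. Capacity used 42/42.
2 item(s) taken whole; one partial (take 16/34 of B).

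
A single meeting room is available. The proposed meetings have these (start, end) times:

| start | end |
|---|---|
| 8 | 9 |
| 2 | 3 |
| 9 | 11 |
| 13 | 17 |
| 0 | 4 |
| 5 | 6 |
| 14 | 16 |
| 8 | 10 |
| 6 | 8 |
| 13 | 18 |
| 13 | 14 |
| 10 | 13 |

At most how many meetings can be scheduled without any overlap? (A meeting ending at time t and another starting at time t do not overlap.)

7

Sort by end time and greedily take each interval whose start is ≥ the last chosen end.
Sorted by end: (2,3)  (0,4)  (5,6)  (6,8)  (8,9)  (8,10)  (9,11)  (10,13)  (13,14)  (14,16)  (13,17)  (13,18)
take (2,3); take (5,6); take (6,8); take (8,9); skip (8,10); take (9,11); take (13,14); take (14,16); skip (13,18).
Selected 7 meetings.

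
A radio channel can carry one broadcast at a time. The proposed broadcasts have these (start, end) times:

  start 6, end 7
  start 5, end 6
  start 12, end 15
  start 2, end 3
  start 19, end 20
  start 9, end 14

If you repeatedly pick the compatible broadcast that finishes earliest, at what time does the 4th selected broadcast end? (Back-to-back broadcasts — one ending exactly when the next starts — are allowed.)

14

Sort by end time and greedily take each interval whose start is ≥ the last chosen end.
Sorted by end: (2,3)  (5,6)  (6,7)  (9,14)  (12,15)  (19,20)
take (2,3); take (5,6); take (6,7); take (9,14); take (19,20).
Selected: (2,3) (5,6) (6,7) (9,14) (19,20)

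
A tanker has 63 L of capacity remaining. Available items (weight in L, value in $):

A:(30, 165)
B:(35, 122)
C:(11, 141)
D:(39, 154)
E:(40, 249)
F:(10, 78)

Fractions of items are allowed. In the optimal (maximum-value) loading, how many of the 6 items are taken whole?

Greedy by value/weight ratio, highest first.
Order: C (141/11=12.82) > F (78/10=7.80) > E (249/40=6.22) > A (165/30=5.50) > D (154/39=3.95) > B (122/35=3.49)
Fill: take C (11 @ 141) → take F (10 @ 78) → take E (40 @ 249) → take 2/30 of A → 11.00; 63/63 used.
3 item(s) taken whole; one partial (take 2/30 of A).

3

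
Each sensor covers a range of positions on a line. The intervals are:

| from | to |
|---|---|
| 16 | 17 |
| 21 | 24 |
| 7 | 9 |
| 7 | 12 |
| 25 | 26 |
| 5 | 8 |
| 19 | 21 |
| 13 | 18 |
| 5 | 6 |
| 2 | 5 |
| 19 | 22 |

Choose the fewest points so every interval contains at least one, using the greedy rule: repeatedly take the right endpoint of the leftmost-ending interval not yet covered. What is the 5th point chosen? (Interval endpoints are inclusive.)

26

Sort by right endpoint; whenever an interval is uncovered, place a point at its right end.
By right end: [2,5]  [5,6]  [5,8]  [7,9]  [7,12]  [16,17]  [13,18]  [19,21]  [19,22]  [21,24]  [25,26]
[2,5] uncovered → point at 5; [7,9] uncovered → point at 9; [16,17] uncovered → point at 17; [19,21] uncovered → point at 21; [25,26] uncovered → point at 26.
Points: 5, 9, 17, 21, 26 (5 total).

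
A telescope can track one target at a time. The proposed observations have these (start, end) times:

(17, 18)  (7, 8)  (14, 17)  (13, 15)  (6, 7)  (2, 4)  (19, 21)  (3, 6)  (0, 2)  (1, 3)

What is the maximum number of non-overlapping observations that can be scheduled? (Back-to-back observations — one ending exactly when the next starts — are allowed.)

7

By end time: (0,2), (1,3), (2,4), (3,6), (6,7), (7,8), (13,15), (14,17), (17,18), (19,21).
Pick (0,2); next start ≥ 2 → (2,4); next start ≥ 4 → (6,7); next start ≥ 7 → (7,8); next start ≥ 8 → (13,15); next start ≥ 15 → (17,18); next start ≥ 18 → (19,21).
Selected 7 observations.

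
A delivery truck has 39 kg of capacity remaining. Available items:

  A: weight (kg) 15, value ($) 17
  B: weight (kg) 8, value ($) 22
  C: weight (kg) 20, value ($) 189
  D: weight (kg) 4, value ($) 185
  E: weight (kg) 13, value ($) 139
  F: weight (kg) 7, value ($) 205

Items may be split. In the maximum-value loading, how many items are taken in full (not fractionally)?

3

Sort by value per unit weight and fill in that order.
Ratios (sorted): D 46.25, F 29.29, E 10.69, C 9.45, B 2.75, A 1.13
take D (4 @ 185); take F (7 @ 205); take E (13 @ 139); take 15/20 of C → 141.75. Capacity used 39/39.
3 item(s) taken whole; one partial (take 15/20 of C).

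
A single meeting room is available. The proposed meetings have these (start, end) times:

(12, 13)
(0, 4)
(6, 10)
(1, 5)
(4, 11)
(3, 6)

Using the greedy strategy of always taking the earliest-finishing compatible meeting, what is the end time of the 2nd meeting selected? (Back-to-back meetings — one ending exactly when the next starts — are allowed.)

Sorted by end: (0,4)  (1,5)  (3,6)  (6,10)  (4,11)  (12,13)
take (0,4); take (6,10); skip (4,11); take (12,13).
Selected: (0,4) (6,10) (12,13)

10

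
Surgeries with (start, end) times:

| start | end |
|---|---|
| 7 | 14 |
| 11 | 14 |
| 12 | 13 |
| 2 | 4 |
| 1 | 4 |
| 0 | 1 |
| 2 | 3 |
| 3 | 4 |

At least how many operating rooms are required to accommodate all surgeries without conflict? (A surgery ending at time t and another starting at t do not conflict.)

Count concurrent intervals with a sweep; the peak is the room count.
starts: [0, 1, 2, 2, 3, 7, 11, 12]
ends:   [1, 3, 4, 4, 4, 13, 14, 14]
s0→1 e1→0 s1→1 s2→2 s2→3  — peak 3.

3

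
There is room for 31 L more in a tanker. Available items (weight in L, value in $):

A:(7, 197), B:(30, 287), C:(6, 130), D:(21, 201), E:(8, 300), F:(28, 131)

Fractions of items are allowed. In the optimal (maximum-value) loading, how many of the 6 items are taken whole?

3

Greedy by value/weight ratio, highest first.
Ratios (sorted): E 37.50, A 28.14, C 21.67, D 9.57, B 9.57, F 4.68
take E (8 @ 300); take A (7 @ 197); take C (6 @ 130); take 10/21 of D → 95.71. Capacity used 31/31.
3 item(s) taken whole; one partial (take 10/21 of D).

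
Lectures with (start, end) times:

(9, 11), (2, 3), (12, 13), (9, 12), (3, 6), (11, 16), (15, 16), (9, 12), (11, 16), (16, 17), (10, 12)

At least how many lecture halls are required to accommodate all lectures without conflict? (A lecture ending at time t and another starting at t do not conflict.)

5

Count concurrent intervals with a sweep; the peak is the room count.
Events (time:±→running): 2:+→1 3:-→0 3:+→1 6:-→0 9:+→1 9:+→2 9:+→3 10:+→4 11:-→3 11:+→4 11:+→5 … peak 5.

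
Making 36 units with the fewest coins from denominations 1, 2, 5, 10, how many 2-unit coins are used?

36 − 3×10→6 − 1×5→1 − 1×1→0
Count of 2: 0

0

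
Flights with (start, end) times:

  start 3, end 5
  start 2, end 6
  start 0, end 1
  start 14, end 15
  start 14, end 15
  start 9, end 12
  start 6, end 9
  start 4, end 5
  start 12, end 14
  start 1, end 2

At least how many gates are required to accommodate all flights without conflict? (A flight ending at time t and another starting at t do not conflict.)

starts: [0, 1, 2, 3, 4, 6, 9, 12, 14, 14]
ends:   [1, 2, 5, 5, 6, 9, 12, 14, 15, 15]
s0→1 e1→0 s1→1 e2→0 s2→1 s3→2 s4→3  — peak 3.

3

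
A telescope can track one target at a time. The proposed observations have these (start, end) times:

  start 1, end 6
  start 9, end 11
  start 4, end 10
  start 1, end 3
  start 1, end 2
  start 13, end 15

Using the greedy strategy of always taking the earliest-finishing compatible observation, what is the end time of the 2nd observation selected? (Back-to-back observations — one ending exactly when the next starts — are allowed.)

Sorted by end: (1,2)  (1,3)  (1,6)  (4,10)  (9,11)  (13,15)
take (1,2); skip (1,6); take (4,10); skip (9,11); take (13,15).
Selected: (1,2) (4,10) (13,15)

10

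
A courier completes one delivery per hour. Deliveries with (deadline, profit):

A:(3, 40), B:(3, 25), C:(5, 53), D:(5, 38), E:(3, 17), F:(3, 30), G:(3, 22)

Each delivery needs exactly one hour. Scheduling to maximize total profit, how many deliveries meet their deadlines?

5

Take jobs in profit order; each goes to the latest open slot no later than its deadline.
By profit: C(d5,53), A(d3,40), D(d5,38), F(d3,30), B(d3,25), G(d3,22), E(d3,17)
C→slot 5; A→slot 3; D→slot 4; F→slot 2; B→slot 1; G skipped; E skipped.
5 of 7 scheduled.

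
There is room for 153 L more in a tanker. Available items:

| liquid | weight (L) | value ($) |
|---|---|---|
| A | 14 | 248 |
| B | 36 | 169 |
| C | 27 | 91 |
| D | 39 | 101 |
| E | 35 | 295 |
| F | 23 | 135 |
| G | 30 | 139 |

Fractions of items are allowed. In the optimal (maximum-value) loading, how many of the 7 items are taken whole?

5

Greedy by value/weight ratio, highest first.
Order: A (248/14=17.71) > E (295/35=8.43) > F (135/23=5.87) > B (169/36=4.69) > G (139/30=4.63) > C (91/27=3.37) > D (101/39=2.59)
Fill: take A (14 @ 248) → take E (35 @ 295) → take F (23 @ 135) → take B (36 @ 169) → take G (30 @ 139) → take 15/27 of C → 50.56; 153/153 used.
5 item(s) taken whole; one partial (take 15/27 of C).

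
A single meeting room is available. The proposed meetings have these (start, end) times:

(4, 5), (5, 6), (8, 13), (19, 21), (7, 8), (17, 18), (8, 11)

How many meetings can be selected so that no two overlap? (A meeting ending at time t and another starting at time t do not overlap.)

6

By end time: (4,5), (5,6), (7,8), (8,11), (8,13), (17,18), (19,21).
Pick (4,5); next start ≥ 5 → (5,6); next start ≥ 6 → (7,8); next start ≥ 8 → (8,11); next start ≥ 11 → (17,18); next start ≥ 18 → (19,21).
Selected 6 meetings.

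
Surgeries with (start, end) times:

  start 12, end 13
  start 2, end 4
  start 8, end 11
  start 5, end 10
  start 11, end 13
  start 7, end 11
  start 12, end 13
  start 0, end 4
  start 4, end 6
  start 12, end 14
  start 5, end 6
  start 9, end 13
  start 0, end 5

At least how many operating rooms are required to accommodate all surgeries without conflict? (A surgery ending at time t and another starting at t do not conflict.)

starts: [0, 0, 2, 4, 5, 5, 7, 8, 9, 11, 12, 12, 12]
ends:   [4, 4, 5, 6, 6, 10, 11, 11, 13, 13, 13, 13, 14]
s0→1 s0→2 s2→3 e4→2 e4→1 s4→2 e5→1 s5→2 s5→3 e6→2 e6→1 s7→2 s8→3 s9→4 e10→3 e11→2 e11→1 s11→2 s12→3 s12→4 s12→5  — peak 5.

5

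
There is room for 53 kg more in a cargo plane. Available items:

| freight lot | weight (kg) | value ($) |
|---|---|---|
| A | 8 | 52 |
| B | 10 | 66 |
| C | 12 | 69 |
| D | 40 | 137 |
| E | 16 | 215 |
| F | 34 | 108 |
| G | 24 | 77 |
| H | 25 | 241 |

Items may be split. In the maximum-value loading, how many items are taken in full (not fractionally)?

3

Greedy by value/weight ratio, highest first.
Ratios (sorted): E 13.44, H 9.64, B 6.60, A 6.50, C 5.75, D 3.42, G 3.21, F 3.18
take E (16 @ 215); take H (25 @ 241); take B (10 @ 66); take 2/8 of A → 13.00. Capacity used 53/53.
3 item(s) taken whole; one partial (take 2/8 of A).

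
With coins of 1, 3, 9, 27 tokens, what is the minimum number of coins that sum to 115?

115 − 4×27→7 − 2×3→1 − 1×1→0
Total coins = 4 + 2 + 1 = 7

7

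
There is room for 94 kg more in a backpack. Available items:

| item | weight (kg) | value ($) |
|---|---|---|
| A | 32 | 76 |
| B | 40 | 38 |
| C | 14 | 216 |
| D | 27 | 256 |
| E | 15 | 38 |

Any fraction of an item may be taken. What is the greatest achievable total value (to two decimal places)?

Sort by value per unit weight and fill in that order.
Ratios (sorted): C 15.43, D 9.48, E 2.53, A 2.38, B 0.95
take C (14 @ 216); take D (27 @ 256); take E (15 @ 38); take A (32 @ 76); take 6/40 of B → 5.70. Capacity used 94/94.
Total value = 591.70

591.70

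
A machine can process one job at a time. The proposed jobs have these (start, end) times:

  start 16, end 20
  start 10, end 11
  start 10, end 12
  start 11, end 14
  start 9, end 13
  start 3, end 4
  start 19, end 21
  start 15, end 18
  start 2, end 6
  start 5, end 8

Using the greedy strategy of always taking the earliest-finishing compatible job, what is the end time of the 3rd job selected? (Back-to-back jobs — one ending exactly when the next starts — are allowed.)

11

By end time: (3,4), (2,6), (5,8), (10,11), (10,12), (9,13), (11,14), (15,18), (16,20), (19,21).
Pick (3,4); next start ≥ 4 → (5,8); next start ≥ 8 → (10,11); next start ≥ 11 → (11,14); next start ≥ 14 → (15,18); next start ≥ 18 → (19,21).
Selected: (3,4) (5,8) (10,11) (11,14) (15,18) (19,21)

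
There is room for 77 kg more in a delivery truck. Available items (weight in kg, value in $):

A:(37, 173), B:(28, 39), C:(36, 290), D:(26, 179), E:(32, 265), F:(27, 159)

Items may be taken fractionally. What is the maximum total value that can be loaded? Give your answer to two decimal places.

Order: E (265/32=8.28) > C (290/36=8.06) > D (179/26=6.88) > F (159/27=5.89) > A (173/37=4.68) > B (39/28=1.39)
Fill: take E (32 @ 265) → take C (36 @ 290) → take 9/26 of D → 61.96; 77/77 used.
Total value = 616.96

616.96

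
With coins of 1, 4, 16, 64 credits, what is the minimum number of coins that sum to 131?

5

131 = 2×64 + 3×1
Total coins = 2 + 3 = 5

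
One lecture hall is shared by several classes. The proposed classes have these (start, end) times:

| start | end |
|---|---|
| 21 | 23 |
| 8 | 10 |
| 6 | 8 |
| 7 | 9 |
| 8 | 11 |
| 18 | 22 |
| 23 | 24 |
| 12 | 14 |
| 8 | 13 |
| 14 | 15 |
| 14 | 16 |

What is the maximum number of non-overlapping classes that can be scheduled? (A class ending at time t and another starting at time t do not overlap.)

Sorted by end: (6,8)  (7,9)  (8,10)  (8,11)  (8,13)  (12,14)  (14,15)  (14,16)  (18,22)  (21,23)  (23,24)
take (6,8); skip (7,9); take (8,10); skip (8,11); take (12,14); take (14,15); take (18,22); take (23,24).
Selected 6 classes.

6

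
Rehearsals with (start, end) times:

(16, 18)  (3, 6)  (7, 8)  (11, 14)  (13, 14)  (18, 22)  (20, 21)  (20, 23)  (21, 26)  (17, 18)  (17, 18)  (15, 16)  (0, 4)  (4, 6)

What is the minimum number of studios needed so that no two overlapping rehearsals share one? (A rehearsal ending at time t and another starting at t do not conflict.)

Count concurrent intervals with a sweep; the peak is the room count.
starts: [0, 3, 4, 7, 11, 13, 15, 16, 17, 17, 18, 20, 20, 21]
ends:   [4, 6, 6, 8, 14, 14, 16, 18, 18, 18, 21, 22, 23, 26]
s0→1 s3→2 e4→1 s4→2 e6→1 e6→0 s7→1 e8→0 s11→1 s13→2 e14→1 e14→0 s15→1 e16→0 s16→1 s17→2 s17→3  — peak 3.

3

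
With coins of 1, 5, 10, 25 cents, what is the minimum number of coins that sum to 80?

Use the largest denomination that fits, subtract, and repeat.
80 = 3×25 + 1×5
Total coins = 3 + 1 = 4

4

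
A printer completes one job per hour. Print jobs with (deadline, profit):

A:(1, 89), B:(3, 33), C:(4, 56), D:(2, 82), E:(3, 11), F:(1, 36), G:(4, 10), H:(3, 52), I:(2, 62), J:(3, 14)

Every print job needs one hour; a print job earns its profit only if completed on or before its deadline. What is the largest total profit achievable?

By profit: A(d1,89), D(d2,82), I(d2,62), C(d4,56), H(d3,52), F(d1,36), B(d3,33), J(d3,14), E(d3,11), G(d4,10)
A→slot 1; D→slot 2; I skipped; C→slot 4; H→slot 3; F skipped; B skipped; J skipped; E skipped; G skipped.
Profit = 89 + 82 + 52 + 56 = 279

279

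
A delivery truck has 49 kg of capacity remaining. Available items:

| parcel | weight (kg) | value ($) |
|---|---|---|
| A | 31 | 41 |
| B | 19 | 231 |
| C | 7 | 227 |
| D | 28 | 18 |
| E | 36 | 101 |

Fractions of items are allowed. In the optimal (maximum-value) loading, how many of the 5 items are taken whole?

2

Order: C (227/7=32.43) > B (231/19=12.16) > E (101/36=2.81) > A (41/31=1.32) > D (18/28=0.64)
Fill: take C (7 @ 227) → take B (19 @ 231) → take 23/36 of E → 64.53; 49/49 used.
2 item(s) taken whole; one partial (take 23/36 of E).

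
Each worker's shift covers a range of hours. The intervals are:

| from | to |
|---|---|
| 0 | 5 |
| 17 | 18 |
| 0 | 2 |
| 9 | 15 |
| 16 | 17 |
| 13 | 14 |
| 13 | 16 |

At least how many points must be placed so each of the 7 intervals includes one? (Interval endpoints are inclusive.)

3

Process intervals by earliest right end; each time one isn't hit yet, stab at its right endpoint.
Sorted: [0,2] [0,5] [13,14] [9,15] [13,16] [16,17] [17,18]
{[0,2],[0,5]} hit by 2; {[13,14],[9,15],[13,16]} hit by 14; {[16,17],[17,18]} hit by 17.
Points: 2, 14, 17 (3 total).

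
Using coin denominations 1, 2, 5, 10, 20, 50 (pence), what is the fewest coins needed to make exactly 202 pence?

Greedy: take as many of the largest coin as possible, then repeat with the remainder.
202 − 4×50→2 − 1×2→0
Total coins = 4 + 1 = 5

5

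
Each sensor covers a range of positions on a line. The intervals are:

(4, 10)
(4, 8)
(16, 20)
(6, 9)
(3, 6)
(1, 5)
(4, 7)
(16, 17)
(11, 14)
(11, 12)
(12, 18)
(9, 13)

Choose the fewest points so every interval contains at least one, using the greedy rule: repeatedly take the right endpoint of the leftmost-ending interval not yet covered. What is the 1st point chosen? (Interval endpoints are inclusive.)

5

By right end: [1,5]  [3,6]  [4,7]  [4,8]  [6,9]  [4,10]  [11,12]  [9,13]  [11,14]  [16,17]  [12,18]  [16,20]
[1,5] uncovered → point at 5; [6,9] uncovered → point at 9; [11,12] uncovered → point at 12; [16,17] uncovered → point at 17.
Points: 5, 9, 12, 17 (4 total).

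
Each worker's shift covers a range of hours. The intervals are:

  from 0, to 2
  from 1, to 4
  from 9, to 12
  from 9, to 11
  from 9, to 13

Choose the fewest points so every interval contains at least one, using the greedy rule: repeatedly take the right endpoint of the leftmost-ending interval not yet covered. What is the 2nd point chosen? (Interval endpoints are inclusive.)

11

Sorted: [0,2] [1,4] [9,11] [9,12] [9,13]
{[0,2],[1,4]} hit by 2; {[9,11],[9,12],[9,13]} hit by 11.
Points: 2, 11 (2 total).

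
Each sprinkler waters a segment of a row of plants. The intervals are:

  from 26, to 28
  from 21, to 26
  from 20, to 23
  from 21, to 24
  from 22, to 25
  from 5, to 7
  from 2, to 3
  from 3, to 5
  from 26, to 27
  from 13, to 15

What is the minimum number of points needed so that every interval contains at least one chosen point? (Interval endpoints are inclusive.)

Sort by right endpoint; whenever an interval is uncovered, place a point at its right end.
Sorted: [2,3] [3,5] [5,7] [13,15] [20,23] [21,24] [22,25] [21,26] [26,27] [26,28]
{[2,3],[3,5]} hit by 3; {[5,7]} hit by 7; {[13,15]} hit by 15; {[20,23],[21,24],[22,25],[21,26]} hit by 23; {[26,27],[26,28]} hit by 27.
Points: 3, 7, 15, 23, 27 (5 total).

5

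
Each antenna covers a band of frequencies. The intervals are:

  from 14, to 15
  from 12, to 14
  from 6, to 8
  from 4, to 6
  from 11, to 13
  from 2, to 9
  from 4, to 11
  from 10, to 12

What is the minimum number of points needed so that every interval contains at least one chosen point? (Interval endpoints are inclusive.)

Sorted: [4,6] [6,8] [2,9] [4,11] [10,12] [11,13] [12,14] [14,15]
{[4,6],[6,8],[2,9],[4,11]} hit by 6; {[10,12],[11,13],[12,14]} hit by 12; {[14,15]} hit by 15.
Points: 6, 12, 15 (3 total).

3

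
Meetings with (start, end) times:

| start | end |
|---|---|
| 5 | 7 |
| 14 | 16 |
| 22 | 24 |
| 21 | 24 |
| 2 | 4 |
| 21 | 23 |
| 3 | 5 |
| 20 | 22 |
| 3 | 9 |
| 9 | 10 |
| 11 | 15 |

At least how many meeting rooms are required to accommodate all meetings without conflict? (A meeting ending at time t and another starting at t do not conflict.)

3

Events (time:±→running): 2:+→1 3:+→2 3:+→3 … peak 3.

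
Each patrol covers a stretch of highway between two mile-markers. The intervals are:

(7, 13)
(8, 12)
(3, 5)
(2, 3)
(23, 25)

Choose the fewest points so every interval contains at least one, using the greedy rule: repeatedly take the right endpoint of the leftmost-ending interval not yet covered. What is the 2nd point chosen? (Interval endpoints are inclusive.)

12

Process intervals by earliest right end; each time one isn't hit yet, stab at its right endpoint.
Sorted: [2,3] [3,5] [8,12] [7,13] [23,25]
{[2,3],[3,5]} hit by 3; {[8,12],[7,13]} hit by 12; {[23,25]} hit by 25.
Points: 3, 12, 25 (3 total).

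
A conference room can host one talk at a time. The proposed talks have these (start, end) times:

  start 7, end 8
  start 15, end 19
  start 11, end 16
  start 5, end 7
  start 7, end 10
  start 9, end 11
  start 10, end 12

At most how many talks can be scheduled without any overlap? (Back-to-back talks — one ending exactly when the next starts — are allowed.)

By end time: (5,7), (7,8), (7,10), (9,11), (10,12), (11,16), (15,19).
Pick (5,7); next start ≥ 7 → (7,8); next start ≥ 8 → (9,11); next start ≥ 11 → (11,16).
Selected 4 talks.

4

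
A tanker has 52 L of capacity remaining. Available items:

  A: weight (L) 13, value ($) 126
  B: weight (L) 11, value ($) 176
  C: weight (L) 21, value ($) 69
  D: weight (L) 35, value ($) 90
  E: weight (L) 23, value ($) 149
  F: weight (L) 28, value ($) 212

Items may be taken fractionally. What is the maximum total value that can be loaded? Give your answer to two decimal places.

Ratios (sorted): B 16.00, A 9.69, F 7.57, E 6.48, C 3.29, D 2.57
take B (11 @ 176); take A (13 @ 126); take F (28 @ 212). Capacity used 52/52.
Total value = 514.00

514.00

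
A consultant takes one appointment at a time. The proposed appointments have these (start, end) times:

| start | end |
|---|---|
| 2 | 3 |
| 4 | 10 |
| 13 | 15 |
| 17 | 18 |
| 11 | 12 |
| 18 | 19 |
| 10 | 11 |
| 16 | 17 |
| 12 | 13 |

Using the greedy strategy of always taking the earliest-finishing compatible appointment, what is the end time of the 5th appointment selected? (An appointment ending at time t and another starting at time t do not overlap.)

13

Greedy by earliest finish: after sorting by end time, pick each interval compatible with the last pick.
By end time: (2,3), (4,10), (10,11), (11,12), (12,13), (13,15), (16,17), (17,18), (18,19).
Pick (2,3); next start ≥ 3 → (4,10); next start ≥ 10 → (10,11); next start ≥ 11 → (11,12); next start ≥ 12 → (12,13); next start ≥ 13 → (13,15); next start ≥ 15 → (16,17); next start ≥ 17 → (17,18); next start ≥ 18 → (18,19).
Selected: (2,3) (4,10) (10,11) (11,12) (12,13) (13,15) (16,17) (17,18) (18,19)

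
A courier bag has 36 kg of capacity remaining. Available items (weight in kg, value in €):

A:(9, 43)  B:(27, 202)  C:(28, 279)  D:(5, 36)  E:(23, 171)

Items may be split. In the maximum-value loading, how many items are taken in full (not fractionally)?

Greedy by value/weight ratio, highest first.
Ratios (sorted): C 9.96, B 7.48, E 7.43, D 7.20, A 4.78
take C (28 @ 279); take 8/27 of B → 59.85. Capacity used 36/36.
1 item(s) taken whole; one partial (take 8/27 of B).

1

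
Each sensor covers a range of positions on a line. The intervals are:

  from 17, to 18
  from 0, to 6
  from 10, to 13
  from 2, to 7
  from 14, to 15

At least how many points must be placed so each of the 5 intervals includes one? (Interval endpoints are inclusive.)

4

Sort by right endpoint; whenever an interval is uncovered, place a point at its right end.
Sorted: [0,6] [2,7] [10,13] [14,15] [17,18]
{[0,6],[2,7]} hit by 6; {[10,13]} hit by 13; {[14,15]} hit by 15; {[17,18]} hit by 18.
Points: 6, 13, 15, 18 (4 total).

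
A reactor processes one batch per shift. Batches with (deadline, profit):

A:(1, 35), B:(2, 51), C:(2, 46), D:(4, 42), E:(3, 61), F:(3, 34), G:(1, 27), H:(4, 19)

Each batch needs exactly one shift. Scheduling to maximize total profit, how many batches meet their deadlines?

Take jobs in profit order; each goes to the latest open slot no later than its deadline.
Profit order: E=61 B=51 C=46 D=42 A=35 F=34 G=27 H=19
Assign: E→slot 3, B→slot 2, C→slot 1, D→slot 4, A skipped, F skipped, G skipped, H skipped.
Slots: [1:C] [2:B] [3:E] [4:D]
4 of 8 scheduled.

4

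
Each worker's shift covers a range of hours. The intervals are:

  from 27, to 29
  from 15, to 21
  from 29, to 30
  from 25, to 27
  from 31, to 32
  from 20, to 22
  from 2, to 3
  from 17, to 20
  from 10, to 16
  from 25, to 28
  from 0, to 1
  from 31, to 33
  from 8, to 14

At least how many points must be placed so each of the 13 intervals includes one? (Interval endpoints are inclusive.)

Process intervals by earliest right end; each time one isn't hit yet, stab at its right endpoint.
By right end: [0,1]  [2,3]  [8,14]  [10,16]  [17,20]  [15,21]  [20,22]  [25,27]  [25,28]  [27,29]  [29,30]  [31,32]  [31,33]
[0,1] uncovered → point at 1; [2,3] uncovered → point at 3; [8,14] uncovered → point at 14; [17,20] uncovered → point at 20; [25,27] uncovered → point at 27; [29,30] uncovered → point at 30; [31,32] uncovered → point at 32.
Points: 1, 3, 14, 20, 27, 30, 32 (7 total).

7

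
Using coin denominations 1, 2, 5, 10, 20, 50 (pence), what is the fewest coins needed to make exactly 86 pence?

Use the largest denomination that fits, subtract, and repeat.
86 = 1×50 + 1×20 + 1×10 + 1×5 + 1×1
Total coins = 1 + 1 + 1 + 1 + 1 = 5

5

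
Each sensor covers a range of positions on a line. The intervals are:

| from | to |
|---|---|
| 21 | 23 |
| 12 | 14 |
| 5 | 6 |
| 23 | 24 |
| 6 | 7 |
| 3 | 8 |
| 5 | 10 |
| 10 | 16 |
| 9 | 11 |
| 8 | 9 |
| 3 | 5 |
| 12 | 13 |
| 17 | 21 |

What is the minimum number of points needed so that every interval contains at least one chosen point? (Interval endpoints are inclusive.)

Sort by right endpoint; whenever an interval is uncovered, place a point at its right end.
Sorted: [3,5] [5,6] [6,7] [3,8] [8,9] [5,10] [9,11] [12,13] [12,14] [10,16] [17,21] [21,23] [23,24]
{[3,5],[5,6]} hit by 5; {[6,7],[3,8]} hit by 7; {[8,9],[5,10],[9,11]} hit by 9; {[12,13],[12,14],[10,16]} hit by 13; {[17,21],[21,23]} hit by 21; {[23,24]} hit by 24.
Points: 5, 7, 9, 13, 21, 24 (6 total).

6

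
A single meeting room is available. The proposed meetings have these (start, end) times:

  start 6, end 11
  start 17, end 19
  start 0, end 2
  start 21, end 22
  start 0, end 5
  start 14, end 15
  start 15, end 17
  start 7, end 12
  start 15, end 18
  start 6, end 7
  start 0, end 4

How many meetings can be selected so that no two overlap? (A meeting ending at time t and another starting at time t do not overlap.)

7

By end time: (0,2), (0,4), (0,5), (6,7), (6,11), (7,12), (14,15), (15,17), (15,18), (17,19), (21,22).
Pick (0,2); next start ≥ 2 → (6,7); next start ≥ 7 → (7,12); next start ≥ 12 → (14,15); next start ≥ 15 → (15,17); next start ≥ 17 → (17,19); next start ≥ 19 → (21,22).
Selected 7 meetings.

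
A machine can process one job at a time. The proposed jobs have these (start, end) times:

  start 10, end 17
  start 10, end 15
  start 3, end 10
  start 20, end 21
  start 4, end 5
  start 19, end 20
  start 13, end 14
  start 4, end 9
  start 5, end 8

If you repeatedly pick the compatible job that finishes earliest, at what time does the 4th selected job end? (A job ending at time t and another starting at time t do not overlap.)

Sorted by end: (4,5)  (5,8)  (4,9)  (3,10)  (13,14)  (10,15)  (10,17)  (19,20)  (20,21)
take (4,5); take (5,8); take (13,14); skip (10,15); take (19,20); take (20,21).
Selected: (4,5) (5,8) (13,14) (19,20) (20,21)

20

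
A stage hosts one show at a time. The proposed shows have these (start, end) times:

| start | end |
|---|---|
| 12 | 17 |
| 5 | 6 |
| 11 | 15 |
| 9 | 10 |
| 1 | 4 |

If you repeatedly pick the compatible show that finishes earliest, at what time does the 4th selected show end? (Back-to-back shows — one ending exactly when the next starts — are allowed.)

15

Sort by end time and greedily take each interval whose start is ≥ the last chosen end.
Sorted by end: (1,4)  (5,6)  (9,10)  (11,15)  (12,17)
take (1,4); take (5,6); take (9,10); take (11,15).
Selected: (1,4) (5,6) (9,10) (11,15)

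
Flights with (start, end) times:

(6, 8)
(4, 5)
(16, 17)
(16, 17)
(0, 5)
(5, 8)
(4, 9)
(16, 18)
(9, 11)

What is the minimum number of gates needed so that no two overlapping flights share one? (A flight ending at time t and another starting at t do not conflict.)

3

Events (time:±→running): 0:+→1 4:+→2 4:+→3 … peak 3.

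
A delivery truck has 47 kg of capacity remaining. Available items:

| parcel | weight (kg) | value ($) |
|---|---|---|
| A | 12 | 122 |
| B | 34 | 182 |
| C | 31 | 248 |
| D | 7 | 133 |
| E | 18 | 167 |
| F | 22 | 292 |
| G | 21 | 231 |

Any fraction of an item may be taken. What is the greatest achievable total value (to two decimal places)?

Ratios (sorted): D 19.00, F 13.27, G 11.00, A 10.17, E 9.28, C 8.00, B 5.35
take D (7 @ 133); take F (22 @ 292); take 18/21 of G → 198.00. Capacity used 47/47.
Total value = 623.00

623.00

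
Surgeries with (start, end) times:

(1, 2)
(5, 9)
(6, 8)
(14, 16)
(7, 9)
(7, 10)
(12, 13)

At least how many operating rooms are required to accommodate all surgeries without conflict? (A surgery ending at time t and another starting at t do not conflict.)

4

The answer is the maximum number of intervals overlapping at any instant.
starts: [1, 5, 6, 7, 7, 12, 14]
ends:   [2, 8, 9, 9, 10, 13, 16]
s1→1 e2→0 s5→1 s6→2 s7→3 s7→4  — peak 4.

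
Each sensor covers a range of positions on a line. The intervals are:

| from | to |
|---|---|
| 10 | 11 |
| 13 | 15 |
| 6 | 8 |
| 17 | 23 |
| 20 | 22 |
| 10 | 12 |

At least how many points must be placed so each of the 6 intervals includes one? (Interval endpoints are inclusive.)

4

Process intervals by earliest right end; each time one isn't hit yet, stab at its right endpoint.
Sorted: [6,8] [10,11] [10,12] [13,15] [20,22] [17,23]
{[6,8]} hit by 8; {[10,11],[10,12]} hit by 11; {[13,15]} hit by 15; {[20,22],[17,23]} hit by 22.
Points: 8, 11, 15, 22 (4 total).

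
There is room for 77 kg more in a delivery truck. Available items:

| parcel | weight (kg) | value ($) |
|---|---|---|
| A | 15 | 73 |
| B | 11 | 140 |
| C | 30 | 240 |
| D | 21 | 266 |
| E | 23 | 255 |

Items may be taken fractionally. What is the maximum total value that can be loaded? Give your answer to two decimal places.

837.00

Ratios (sorted): B 12.73, D 12.67, E 11.09, C 8.00, A 4.87
take B (11 @ 140); take D (21 @ 266); take E (23 @ 255); take 22/30 of C → 176.00. Capacity used 77/77.
Total value = 837.00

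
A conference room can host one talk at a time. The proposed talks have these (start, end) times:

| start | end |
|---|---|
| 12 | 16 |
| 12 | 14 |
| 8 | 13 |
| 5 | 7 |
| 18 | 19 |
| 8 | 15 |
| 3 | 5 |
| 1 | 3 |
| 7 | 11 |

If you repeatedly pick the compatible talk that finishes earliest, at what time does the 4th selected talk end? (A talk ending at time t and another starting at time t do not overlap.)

Sorted by end: (1,3)  (3,5)  (5,7)  (7,11)  (8,13)  (12,14)  (8,15)  (12,16)  (18,19)
take (1,3); take (3,5); take (5,7); take (7,11); take (12,14); take (18,19).
Selected: (1,3) (3,5) (5,7) (7,11) (12,14) (18,19)

11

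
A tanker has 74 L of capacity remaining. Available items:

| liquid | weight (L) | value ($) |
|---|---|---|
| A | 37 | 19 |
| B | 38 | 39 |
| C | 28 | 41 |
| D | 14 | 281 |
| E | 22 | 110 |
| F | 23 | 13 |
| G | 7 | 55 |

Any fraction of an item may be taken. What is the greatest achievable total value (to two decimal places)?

Greedy by value/weight ratio, highest first.
Order: D (281/14=20.07) > G (55/7=7.86) > E (110/22=5.00) > C (41/28=1.46) > B (39/38=1.03) > F (13/23=0.57) > A (19/37=0.51)
Fill: take D (14 @ 281) → take G (7 @ 55) → take E (22 @ 110) → take C (28 @ 41) → take 3/38 of B → 3.08; 74/74 used.
Total value = 490.08

490.08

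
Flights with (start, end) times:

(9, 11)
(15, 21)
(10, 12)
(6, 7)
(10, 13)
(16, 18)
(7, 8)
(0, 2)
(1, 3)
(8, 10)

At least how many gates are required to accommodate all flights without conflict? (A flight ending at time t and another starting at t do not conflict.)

3

The answer is the maximum number of intervals overlapping at any instant.
Events (time:±→running): 0:+→1 1:+→2 2:-→1 3:-→0 6:+→1 7:-→0 7:+→1 8:-→0 8:+→1 9:+→2 10:-→1 10:+→2 10:+→3 … peak 3.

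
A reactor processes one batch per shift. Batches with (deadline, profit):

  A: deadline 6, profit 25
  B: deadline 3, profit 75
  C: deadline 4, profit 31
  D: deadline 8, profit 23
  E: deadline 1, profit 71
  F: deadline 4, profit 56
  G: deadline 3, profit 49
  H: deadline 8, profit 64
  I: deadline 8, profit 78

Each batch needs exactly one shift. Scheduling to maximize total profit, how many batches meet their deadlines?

Sort by profit descending; place each in the latest free slot ≤ its deadline.
Profit order: I=78 B=75 E=71 H=64 F=56 G=49 C=31 A=25 D=23
Assign: I→slot 8, B→slot 3, E→slot 1, H→slot 7, F→slot 4, G→slot 2, C skipped, A→slot 6, D→slot 5.
Slots: [1:E] [2:G] [3:B] [4:F] [5:D] [6:A] [7:H] [8:I]
8 of 9 scheduled.

8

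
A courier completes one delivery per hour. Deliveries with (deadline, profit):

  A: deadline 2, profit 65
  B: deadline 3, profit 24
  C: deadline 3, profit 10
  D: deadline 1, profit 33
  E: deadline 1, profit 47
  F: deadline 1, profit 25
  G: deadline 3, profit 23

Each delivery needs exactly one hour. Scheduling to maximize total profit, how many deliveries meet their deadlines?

3

Take jobs in profit order; each goes to the latest open slot no later than its deadline.
By profit: A(d2,65), E(d1,47), D(d1,33), F(d1,25), B(d3,24), G(d3,23), C(d3,10)
A→slot 2; E→slot 1; D skipped; F skipped; B→slot 3; G skipped; C skipped.
3 of 7 scheduled.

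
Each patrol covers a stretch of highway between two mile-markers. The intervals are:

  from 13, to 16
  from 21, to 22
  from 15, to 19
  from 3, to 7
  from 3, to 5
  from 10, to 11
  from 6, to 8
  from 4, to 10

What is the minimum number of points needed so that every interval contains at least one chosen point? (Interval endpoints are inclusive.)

5

Process intervals by earliest right end; each time one isn't hit yet, stab at its right endpoint.
By right end: [3,5]  [3,7]  [6,8]  [4,10]  [10,11]  [13,16]  [15,19]  [21,22]
[3,5] uncovered → point at 5; [6,8] uncovered → point at 8; [10,11] uncovered → point at 11; [13,16] uncovered → point at 16; [21,22] uncovered → point at 22.
Points: 5, 8, 11, 16, 22 (5 total).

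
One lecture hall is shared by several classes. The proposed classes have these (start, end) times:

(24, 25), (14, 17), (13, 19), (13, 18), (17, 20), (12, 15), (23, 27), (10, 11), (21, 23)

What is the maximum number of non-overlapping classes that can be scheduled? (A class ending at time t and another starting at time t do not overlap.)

By end time: (10,11), (12,15), (14,17), (13,18), (13,19), (17,20), (21,23), (24,25), (23,27).
Pick (10,11); next start ≥ 11 → (12,15); next start ≥ 15 → (17,20); next start ≥ 20 → (21,23); next start ≥ 23 → (24,25).
Selected 5 classes.

5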